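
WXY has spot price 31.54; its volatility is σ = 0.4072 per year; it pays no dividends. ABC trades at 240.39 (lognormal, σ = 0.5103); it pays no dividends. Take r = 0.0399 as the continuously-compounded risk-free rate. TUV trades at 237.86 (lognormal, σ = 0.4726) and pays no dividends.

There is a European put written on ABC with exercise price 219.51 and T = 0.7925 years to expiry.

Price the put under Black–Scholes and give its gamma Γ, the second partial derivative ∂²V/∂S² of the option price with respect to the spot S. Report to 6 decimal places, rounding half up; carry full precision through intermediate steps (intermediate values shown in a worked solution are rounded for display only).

price = 28.291954
Γ = 0.003229

σ√T = 0.5103·√0.7925 = 0.454282
d₁ = (ln(S/K) + (r+σ²/2)T) / (σ√T) = (ln(240.39/219.51) + (0.0399+0.5103²/2)·0.7925) / 0.454282 = (0.090865 + 0.134807) / 0.454282 = 0.496766
d₂ = d₁ − σ√T = 0.496766 − 0.454282 = 0.042484
e^{−rT} = 0.968874
N(−d₁) = 0.309677,  N(−d₂) = 0.483056
Put price V = K·e^{−rT}·N(−d₂) − S·N(−d₁) = 102.735255 − 74.443301 = 28.291954
φ(d₁) = (1/√(2π))·e^{−d₁²/2} = 0.352633
Γ = φ(d₁) / (S·σ·√T) = 0.003229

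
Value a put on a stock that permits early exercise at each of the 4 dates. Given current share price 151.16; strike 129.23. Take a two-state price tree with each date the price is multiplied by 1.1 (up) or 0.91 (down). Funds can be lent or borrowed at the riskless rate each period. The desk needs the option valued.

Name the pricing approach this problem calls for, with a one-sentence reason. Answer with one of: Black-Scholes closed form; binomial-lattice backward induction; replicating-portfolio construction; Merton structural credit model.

framework: binomial-lattice backward induction

Key observation: the exercise right at every one of the 4 steps is what matters: each node needs max(129.23 − S, continuation), which only the stepwise tree valuation starting from spot 151.16 delivers.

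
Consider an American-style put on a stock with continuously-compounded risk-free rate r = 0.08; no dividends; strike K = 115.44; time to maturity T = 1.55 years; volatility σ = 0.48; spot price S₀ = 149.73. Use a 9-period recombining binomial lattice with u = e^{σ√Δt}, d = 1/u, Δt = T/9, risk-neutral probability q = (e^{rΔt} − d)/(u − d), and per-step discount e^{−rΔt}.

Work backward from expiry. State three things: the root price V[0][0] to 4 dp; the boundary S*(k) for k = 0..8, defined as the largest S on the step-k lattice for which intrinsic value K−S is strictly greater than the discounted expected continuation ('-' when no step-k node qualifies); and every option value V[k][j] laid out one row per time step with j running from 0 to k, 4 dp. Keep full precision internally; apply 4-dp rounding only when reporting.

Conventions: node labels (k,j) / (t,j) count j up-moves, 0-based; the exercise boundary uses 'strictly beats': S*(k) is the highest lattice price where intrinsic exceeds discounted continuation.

Δt=0.17222, u=1.22042, d=0.81939, q=0.48496, disc=e^(-rΔt)=0.98632
k=9 terminal: V=max(K-S,0) → 90.5106 78.3093 60.1362 33.0686 0.0000 0.0000 0.0000 0.0000 0.0000 0.0000
k=8: j=0 S=30.4244 intr=85.0156 cont=83.4360 V=85.0156[EX]; j=1 S=45.3152 intr=70.1248 cont=68.5452 V=70.1248[EX]; j=2 S=67.4941 intr=47.9459 cont=46.3663 V=47.9459[EX]; j=3 S=100.5281 intr=14.9119 cont=16.7987 V=16.7987[hold]; j=4 S=149.7300 intr=0.0000 cont=0.0000 V=0.0000[hold]; j=5 S=223.0131 intr=0.0000 cont=0.0000 V=0.0000[hold]; j=6 S=332.1635 intr=0.0000 cont=0.0000 V=0.0000[hold]; j=7 S=494.7359 intr=0.0000 cont=0.0000 V=0.0000[hold]; j=8 S=736.8769 intr=0.0000 cont=0.0000 V=0.0000[hold]  S*(8)=67.4941
k=7: j=0 S=37.1307 intr=78.3093 cont=76.7297 V=78.3093[EX]; j=1 S=55.3038 intr=60.1362 cont=58.5566 V=60.1362[EX]; j=2 S=82.3714 intr=33.0686 cont=32.3914 V=33.0686[EX]; j=3 S=122.6869 intr=0.0000 cont=8.5336 V=8.5336[hold]; j=4 S=182.7341 intr=0.0000 cont=0.0000 V=0.0000[hold]; j=5 S=272.1705 intr=0.0000 cont=0.0000 V=0.0000[hold]; j=6 S=405.3803 intr=0.0000 cont=0.0000 V=0.0000[hold]; j=7 S=603.7876 intr=0.0000 cont=0.0000 V=0.0000[hold]  S*(7)=82.3714
k=6: j=0 S=45.3152 intr=70.1248 cont=68.5452 V=70.1248[EX]; j=1 S=67.4941 intr=47.9459 cont=46.3663 V=47.9459[EX]; j=2 S=100.5281 intr=14.9119 cont=20.8805 V=20.8805[hold]; j=3 S=149.7300 intr=0.0000 cont=4.3350 V=4.3350[hold]; j=4 S=223.0131 intr=0.0000 cont=0.0000 V=0.0000[hold]; j=5 S=332.1635 intr=0.0000 cont=0.0000 V=0.0000[hold]; j=6 S=494.7359 intr=0.0000 cont=0.0000 V=0.0000[hold]  S*(6)=67.4941
k=5: j=0 S=55.3038 intr=60.1362 cont=58.5566 V=60.1362[EX]; j=1 S=82.3714 intr=33.0686 cont=34.3439 V=34.3439[hold]; j=2 S=122.6869 intr=0.0000 cont=12.6807 V=12.6807[hold]; j=3 S=182.7341 intr=0.0000 cont=2.2022 V=2.2022[hold]; j=4 S=272.1705 intr=0.0000 cont=0.0000 V=0.0000[hold]; j=5 S=405.3803 intr=0.0000 cont=0.0000 V=0.0000[hold]  S*(5)=55.3038
k=4: j=0 S=67.4941 intr=47.9459 cont=46.9763 V=47.9459[EX]; j=1 S=100.5281 intr=14.9119 cont=23.5120 V=23.5120[hold]; j=2 S=149.7300 intr=0.0000 cont=7.4951 V=7.4951[hold]; j=3 S=223.0131 intr=0.0000 cont=1.1187 V=1.1187[hold]; j=4 S=332.1635 intr=0.0000 cont=0.0000 V=0.0000[hold]  S*(4)=67.4941
k=3: j=0 S=82.3714 intr=33.0686 cont=35.6026 V=35.6026[hold]; j=1 S=122.6869 intr=0.0000 cont=15.5290 V=15.5290[hold]; j=2 S=182.7341 intr=0.0000 cont=4.3426 V=4.3426[hold]; j=3 S=272.1705 intr=0.0000 cont=0.5683 V=0.5683[hold]  S*(3)=-
k=2: j=0 S=100.5281 intr=14.9119 cont=25.5138 V=25.5138[hold]; j=1 S=149.7300 intr=0.0000 cont=9.9658 V=9.9658[hold]; j=2 S=223.0131 intr=0.0000 cont=2.4778 V=2.4778[hold]  S*(2)=-
k=1: j=0 S=122.6869 intr=0.0000 cont=17.7278 V=17.7278[hold]; j=1 S=182.7341 intr=0.0000 cont=6.2478 V=6.2478[hold]  S*(1)=-
k=0: j=0 S=149.7300 intr=0.0000 cont=11.9941 V=11.9941[hold]  S*(0)=-

price = 11.9941
boundary = - - - - 67.4941 55.3038 67.4941 82.3714 67.4941
tree:
11.9941
17.7278 6.2478
25.5138 9.9658 2.4778
35.6026 15.5290 4.3426 0.5683
47.9459 23.5120 7.4951 1.1187 0.0000
60.1362 34.3439 12.6807 2.2022 0.0000 0.0000
70.1248 47.9459 20.8805 4.3350 0.0000 0.0000 0.0000
78.3093 60.1362 33.0686 8.5336 0.0000 0.0000 0.0000 0.0000
85.0156 70.1248 47.9459 16.7987 0.0000 0.0000 0.0000 0.0000 0.0000
90.5106 78.3093 60.1362 33.0686 0.0000 0.0000 0.0000 0.0000 0.0000 0.0000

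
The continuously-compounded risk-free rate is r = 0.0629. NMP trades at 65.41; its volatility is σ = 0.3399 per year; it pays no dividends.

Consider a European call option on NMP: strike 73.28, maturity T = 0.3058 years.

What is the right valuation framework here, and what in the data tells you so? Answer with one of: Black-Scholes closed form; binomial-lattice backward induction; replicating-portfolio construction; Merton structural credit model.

Key observation: the instrument is a plain European call (strike 73.28) on a lognormal asset; the exact continuous-time formula applies directly.

framework: Black-Scholes closed form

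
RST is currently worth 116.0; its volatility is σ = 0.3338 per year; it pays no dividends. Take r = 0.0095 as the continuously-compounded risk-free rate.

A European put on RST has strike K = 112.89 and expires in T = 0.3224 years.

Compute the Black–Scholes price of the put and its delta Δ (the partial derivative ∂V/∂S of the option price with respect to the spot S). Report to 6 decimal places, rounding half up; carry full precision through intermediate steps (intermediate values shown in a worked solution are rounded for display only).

price = 7.009132
Δ = -0.399627

σ√T = 0.3338·√0.3224 = 0.189533
d₁ = (ln(S/K) + (r+σ²/2)T) / (σ√T) = (ln(116.0/112.89) + (0.0095+0.3338²/2)·0.3224) / 0.189533 = (0.027176 + 0.021024) / 0.189533 = 0.254312
d₂ = d₁ − σ√T = 0.254312 − 0.189533 = 0.064779
e^{−rT} = 0.996942
N(−d₁) = 0.399627,  N(−d₂) = 0.474175
Put price V = K·e^{−rT}·N(−d₂) − S·N(−d₁) = 53.365897 − 46.356765 = 7.009132
Δ = −N(−d₁) = -0.399627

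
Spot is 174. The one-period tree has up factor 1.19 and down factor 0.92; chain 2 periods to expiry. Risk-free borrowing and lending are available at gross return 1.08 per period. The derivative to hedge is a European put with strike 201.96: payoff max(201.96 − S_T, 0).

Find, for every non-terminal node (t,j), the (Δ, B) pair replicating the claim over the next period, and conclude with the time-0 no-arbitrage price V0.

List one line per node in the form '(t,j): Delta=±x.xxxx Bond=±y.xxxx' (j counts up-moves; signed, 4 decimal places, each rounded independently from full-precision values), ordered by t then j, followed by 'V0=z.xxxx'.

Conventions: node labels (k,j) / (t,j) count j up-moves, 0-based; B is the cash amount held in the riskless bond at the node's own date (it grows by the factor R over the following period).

(0,0): Delta=-0.4810 Bond=96.2138
(1,0): Delta=-1.0000 Bond=187.0000
(1,1): Delta=-0.2051 Bond=46.7871
V0=12.5280

No-arbitrage ⇒ martingale measure with p* = (R−d)/(u−d) = 0.5926.
Payoffs at expiry: V(2,0)=54.6864, V(2,1)=11.4648, V(2,2)=0.0000
(1,0): S=160.0800. Δ = (V_up−V_dn)/(S_up−S_dn) = (11.4648−54.6864)/(190.4952−147.2736) = -1.0000. V = [p*·11.4648 + (1−p*)·54.6864]/1.08 = 26.9200. B = V − Δ·S = 187.0000.
(1,1): S=207.0600. Δ = (V_up−V_dn)/(S_up−S_dn) = (0.0000−11.4648)/(246.4014−190.4952) = -0.2051. V = [p*·0.0000 + (1−p*)·11.4648]/1.08 = 4.3249. B = V − Δ·S = 46.7871.
(0,0): S=174.0000. Δ = (V_up−V_dn)/(S_up−S_dn) = (4.3249−26.9200)/(207.0600−160.0800) = -0.4810. V = [p*·4.3249 + (1−p*)·26.9200]/1.08 = 12.5280. B = V − Δ·S = 96.2138.
Check: Δ(0,0)·S0 + B(0,0) = 12.5280 = V0.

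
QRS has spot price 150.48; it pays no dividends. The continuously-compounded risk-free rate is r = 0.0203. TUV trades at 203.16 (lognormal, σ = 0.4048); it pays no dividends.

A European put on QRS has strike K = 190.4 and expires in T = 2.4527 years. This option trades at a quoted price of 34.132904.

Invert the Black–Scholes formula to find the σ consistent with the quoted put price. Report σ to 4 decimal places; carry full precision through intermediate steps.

sigma = 0.1324

At σ = 0.1324 the Black–Scholes value reproduces the quote:
σ√T = 0.1324·√2.4527 = 0.207353
d₁ = (ln(S/K) + (r+σ²/2)T) / (σ√T) = (ln(150.48/190.4) + (0.0203+0.1324²/2)·2.4527) / 0.207353 = (-0.235297 + 0.071287) / 0.207353 = -0.790968
d₂ = d₁ − σ√T = -0.790968 − 0.207353 = -0.998321
e^{−rT} = 0.951429
N(−d₁) = 0.785519,  N(−d₂) = 0.840938
V = K·e^{−rT}·N(−d₂) − S·N(−d₁) = 152.337745 − 118.204842 = 34.132904 (the observed quote) — the price is monotone increasing in volatility, hence this σ is the only solution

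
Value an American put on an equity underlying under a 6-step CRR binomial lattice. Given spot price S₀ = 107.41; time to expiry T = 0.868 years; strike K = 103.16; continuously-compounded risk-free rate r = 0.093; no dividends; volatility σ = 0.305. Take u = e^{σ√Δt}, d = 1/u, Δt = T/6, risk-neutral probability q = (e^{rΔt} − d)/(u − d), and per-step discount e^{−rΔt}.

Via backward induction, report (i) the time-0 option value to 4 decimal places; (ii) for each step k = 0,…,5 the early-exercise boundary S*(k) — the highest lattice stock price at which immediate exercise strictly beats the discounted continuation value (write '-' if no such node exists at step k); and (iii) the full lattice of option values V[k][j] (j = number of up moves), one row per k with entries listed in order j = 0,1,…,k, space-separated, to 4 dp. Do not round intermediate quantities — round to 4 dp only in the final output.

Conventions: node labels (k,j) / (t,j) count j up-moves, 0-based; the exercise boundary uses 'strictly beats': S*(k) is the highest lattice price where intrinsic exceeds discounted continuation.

Δt=0.14467, u=1.12300, d=0.89047, q=0.52928, disc=e^(-rΔt)=0.98664
k=6 terminal: V=max(K-S,0) → 49.6102 35.6264 17.9908 0.0000 0.0000 0.0000 0.0000
k=5: j=0 S=60.1366 intr=43.0234 cont=41.6448 V=43.0234[EX]; j=1 S=75.8405 intr=27.3195 cont=25.9409 V=27.3195[EX]; j=2 S=95.6453 intr=7.5147 cont=8.3555 V=8.3555[hold]; j=3 S=120.6218 intr=0.0000 cont=0.0000 V=0.0000[hold]; j=4 S=152.1207 intr=0.0000 cont=0.0000 V=0.0000[hold]; j=5 S=191.8451 intr=0.0000 cont=0.0000 V=0.0000[hold]  S*(5)=75.8405
k=4: j=0 S=67.5336 intr=35.6264 cont=34.2478 V=35.6264[EX]; j=1 S=85.1692 intr=17.9908 cont=17.0513 V=17.9908[EX]; j=2 S=107.4100 intr=0.0000 cont=3.8805 V=3.8805[hold]; j=3 S=135.4588 intr=0.0000 cont=0.0000 V=0.0000[hold]; j=4 S=170.8321 intr=0.0000 cont=0.0000 V=0.0000[hold]  S*(4)=85.1692
k=3: j=0 S=75.8405 intr=27.3195 cont=25.9409 V=27.3195[EX]; j=1 S=95.6453 intr=7.5147 cont=10.3819 V=10.3819[hold]; j=2 S=120.6218 intr=0.0000 cont=1.8022 V=1.8022[hold]; j=3 S=152.1207 intr=0.0000 cont=0.0000 V=0.0000[hold]  S*(3)=75.8405
k=2: j=0 S=85.1692 intr=17.9908 cont=18.1095 V=18.1095[hold]; j=1 S=107.4100 intr=0.0000 cont=5.7628 V=5.7628[hold]; j=2 S=135.4588 intr=0.0000 cont=0.8370 V=0.8370[hold]  S*(2)=-
k=1: j=0 S=95.6453 intr=7.5147 cont=11.4200 V=11.4200[hold]; j=1 S=120.6218 intr=0.0000 cont=3.1135 V=3.1135[hold]  S*(1)=-
k=0: j=0 S=107.4100 intr=0.0000 cont=6.9297 V=6.9297[hold]  S*(0)=-

price = 6.9297
boundary = - - - 75.8405 85.1692 75.8405
tree:
6.9297
11.4200 3.1135
18.1095 5.7628 0.8370
27.3195 10.3819 1.8022 0.0000
35.6264 17.9908 3.8805 0.0000 0.0000
43.0234 27.3195 8.3555 0.0000 0.0000 0.0000
49.6102 35.6264 17.9908 0.0000 0.0000 0.0000 0.0000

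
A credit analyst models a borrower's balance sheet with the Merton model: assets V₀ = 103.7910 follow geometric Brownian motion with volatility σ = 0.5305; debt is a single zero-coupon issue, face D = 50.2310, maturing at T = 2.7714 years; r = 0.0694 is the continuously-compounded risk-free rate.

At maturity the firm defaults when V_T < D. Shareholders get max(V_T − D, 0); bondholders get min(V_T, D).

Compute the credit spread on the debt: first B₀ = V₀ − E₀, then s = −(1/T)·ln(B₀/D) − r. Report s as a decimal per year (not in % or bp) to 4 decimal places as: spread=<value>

Apply the equity-as-call identities (strike 50.2310, horizon 2.7714 years):
d₁ = [ln(V₀/D) + (r + σ²/2)T] / (σ√T)
   = [ln(103.7910/50.2310) + (0.0694 + 0.5·0.5305²)·2.7714] / (0.5305·√2.7714)
   = [0.725747 + 0.582313] / 0.883151 = 1.481128
d₂ = d₁ − σ√T = 1.481128 − 0.883151 = 0.597977
N(d₁) = 0.930714,  N(d₂) = 0.725072,  e^(−rT) = 0.825030
E₀ = V₀·N(d₁) − D·e^(−rT)·N(d₂)
   = 103.7910·0.930714 − 50.2310·0.825030·0.725072 = 66.551194
B₀ = V₀ − E₀ = 103.7910 − 66.551194 = 37.239806
spread = −(1/T)·ln(B₀/D) − r = −(1/2.7714)·ln(37.239806/50.2310) − 0.0694 = 0.03857941

spread=0.0386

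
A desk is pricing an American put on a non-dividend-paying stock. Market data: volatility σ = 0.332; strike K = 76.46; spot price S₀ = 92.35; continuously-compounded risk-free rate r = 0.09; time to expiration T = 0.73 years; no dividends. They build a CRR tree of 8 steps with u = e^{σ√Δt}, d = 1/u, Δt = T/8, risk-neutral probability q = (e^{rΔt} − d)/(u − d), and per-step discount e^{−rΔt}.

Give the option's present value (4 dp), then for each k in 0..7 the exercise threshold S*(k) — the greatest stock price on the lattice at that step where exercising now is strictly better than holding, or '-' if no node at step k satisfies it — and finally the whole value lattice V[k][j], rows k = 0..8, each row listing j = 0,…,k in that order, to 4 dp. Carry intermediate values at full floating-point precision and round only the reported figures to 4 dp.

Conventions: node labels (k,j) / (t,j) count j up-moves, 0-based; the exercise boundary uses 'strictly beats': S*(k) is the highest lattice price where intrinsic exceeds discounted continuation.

params: Δt=0.09125 u=1.10549 d=0.90458 q=0.51599 e^(-rΔt)=0.99182
t_8 payoffs: 35.0604 25.8651 14.6275 0.8939 0.0000 0.0000 0.0000 0.0000 0.0000
t_7: node(7,0) S=45.7669 payoff=30.6931 vs cont=30.0678 → 30.6931 [stop]  node(7,1) S=55.9321 payoff=20.5279 vs cont=19.9025 → 20.5279 [stop]  node(7,2) S=68.3552 payoff=8.1048 vs cont=7.4794 → 8.1048 [stop]  node(7,3) S=83.5376 payoff=0.0000 vs cont=0.4291 → 0.4291 [wait]  node(7,4) S=102.0921 payoff=0.0000 vs cont=0.0000 → 0.0000 [wait]  node(7,5) S=124.7677 payoff=0.0000 vs cont=0.0000 → 0.0000 [wait]  node(7,6) S=152.4798 payoff=0.0000 vs cont=0.0000 → 0.0000 [wait]  node(7,7) S=186.3470 payoff=0.0000 vs cont=0.0000 → 0.0000 [wait]  ⇒ S*(7)=68.3552
t_6: node(6,0) S=50.5949 payoff=25.8651 vs cont=25.2398 → 25.8651 [stop]  node(6,1) S=61.8325 payoff=14.6275 vs cont=14.0022 → 14.6275 [stop]  node(6,2) S=75.5661 payoff=0.8939 vs cont=4.1103 → 4.1103 [wait]  node(6,3) S=92.3500 payoff=0.0000 vs cont=0.2060 → 0.2060 [wait]  node(6,4) S=112.8618 payoff=0.0000 vs cont=0.0000 → 0.0000 [wait]  node(6,5) S=137.9295 payoff=0.0000 vs cont=0.0000 → 0.0000 [wait]  node(6,6) S=168.5650 payoff=0.0000 vs cont=0.0000 → 0.0000 [wait]  ⇒ S*(6)=61.8325
t_5: node(5,0) S=55.9321 payoff=20.5279 vs cont=19.9025 → 20.5279 [stop]  node(5,1) S=68.3552 payoff=8.1048 vs cont=9.1255 → 9.1255 [wait]  node(5,2) S=83.5376 payoff=0.0000 vs cont=2.0786 → 2.0786 [wait]  node(5,3) S=102.0921 payoff=0.0000 vs cont=0.0989 → 0.0989 [wait]  node(5,4) S=124.7677 payoff=0.0000 vs cont=0.0000 → 0.0000 [wait]  node(5,5) S=152.4798 payoff=0.0000 vs cont=0.0000 → 0.0000 [wait]  ⇒ S*(5)=55.9321
t_4: node(4,0) S=61.8325 payoff=14.6275 vs cont=14.5245 → 14.6275 [stop]  node(4,1) S=75.5661 payoff=0.8939 vs cont=5.4444 → 5.4444 [wait]  node(4,2) S=92.3500 payoff=0.0000 vs cont=1.0484 → 1.0484 [wait]  node(4,3) S=112.8618 payoff=0.0000 vs cont=0.0475 → 0.0475 [wait]  node(4,4) S=137.9295 payoff=0.0000 vs cont=0.0000 → 0.0000 [wait]  ⇒ S*(4)=61.8325
t_3: node(3,0) S=68.3552 payoff=8.1048 vs cont=9.8082 → 9.8082 [wait]  node(3,1) S=83.5376 payoff=0.0000 vs cont=3.1502 → 3.1502 [wait]  node(3,2) S=102.0921 payoff=0.0000 vs cont=0.5276 → 0.5276 [wait]  node(3,3) S=124.7677 payoff=0.0000 vs cont=0.0228 → 0.0228 [wait]  ⇒ S*(3)=-
t_2: node(2,0) S=75.5661 payoff=0.8939 vs cont=6.3206 → 6.3206 [wait]  node(2,1) S=92.3500 payoff=0.0000 vs cont=1.7822 → 1.7822 [wait]  node(2,2) S=112.8618 payoff=0.0000 vs cont=0.2649 → 0.2649 [wait]  ⇒ S*(2)=-
t_1: node(1,0) S=83.5376 payoff=0.0000 vs cont=3.9463 → 3.9463 [wait]  node(1,1) S=102.0921 payoff=0.0000 vs cont=0.9911 → 0.9911 [wait]  ⇒ S*(1)=-
t_0: node(0,0) S=92.3500 payoff=0.0000 vs cont=2.4017 → 2.4017 [wait]  ⇒ S*(0)=-

price = 2.4017
boundary = - - - - 61.8325 55.9321 61.8325 68.3552
tree:
2.4017
3.9463 0.9911
6.3206 1.7822 0.2649
9.8082 3.1502 0.5276 0.0228
14.6275 5.4444 1.0484 0.0475 0.0000
20.5279 9.1255 2.0786 0.0989 0.0000 0.0000
25.8651 14.6275 4.1103 0.2060 0.0000 0.0000 0.0000
30.6931 20.5279 8.1048 0.4291 0.0000 0.0000 0.0000 0.0000
35.0604 25.8651 14.6275 0.8939 0.0000 0.0000 0.0000 0.0000 0.0000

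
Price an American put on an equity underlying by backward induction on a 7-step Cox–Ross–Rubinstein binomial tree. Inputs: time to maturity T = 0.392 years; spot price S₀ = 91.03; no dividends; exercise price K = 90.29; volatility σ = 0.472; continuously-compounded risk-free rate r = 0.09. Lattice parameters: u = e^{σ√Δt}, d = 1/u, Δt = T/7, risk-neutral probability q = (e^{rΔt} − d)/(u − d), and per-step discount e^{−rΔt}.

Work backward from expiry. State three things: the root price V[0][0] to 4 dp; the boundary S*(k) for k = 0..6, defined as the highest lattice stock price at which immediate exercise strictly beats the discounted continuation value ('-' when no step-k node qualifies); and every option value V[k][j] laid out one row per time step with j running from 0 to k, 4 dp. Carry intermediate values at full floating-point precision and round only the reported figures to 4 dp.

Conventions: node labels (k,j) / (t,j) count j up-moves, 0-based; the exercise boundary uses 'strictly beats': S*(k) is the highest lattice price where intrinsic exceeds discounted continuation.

Δt=0.05600, u=1.11817, d=0.89432, q=0.49468, disc=e^(-rΔt)=0.99497
k=7 terminal: V=max(K-S,0) → 48.6392 38.2136 25.1784 8.8804 0.0000 0.0000 0.0000 0.0000
k=6: j=0 S=46.5727 intr=43.7173 cont=43.2633 V=43.7173[EX]; j=1 S=58.2304 intr=32.0596 cont=31.6057 V=32.0596[EX]; j=2 S=72.8060 intr=17.4840 cont=17.0301 V=17.4840[EX]; j=3 S=91.0300 intr=0.0000 cont=4.4649 V=4.4649[hold]; j=4 S=113.8157 intr=0.0000 cont=0.0000 V=0.0000[hold]; j=5 S=142.3048 intr=0.0000 cont=0.0000 V=0.0000[hold]; j=6 S=177.9251 intr=0.0000 cont=0.0000 V=0.0000[hold]  S*(6)=72.8060
k=5: j=0 S=52.0764 intr=38.2136 cont=37.7597 V=38.2136[EX]; j=1 S=65.1116 intr=25.1784 cont=24.7245 V=25.1784[EX]; j=2 S=81.4096 intr=8.8804 cont=10.9883 V=10.9883[hold]; j=3 S=101.7872 intr=0.0000 cont=2.2449 V=2.2449[hold]; j=4 S=127.2656 intr=0.0000 cont=0.0000 V=0.0000[hold]; j=5 S=159.1213 intr=0.0000 cont=0.0000 V=0.0000[hold]  S*(5)=65.1116
k=4: j=0 S=58.2304 intr=32.0596 cont=31.6057 V=32.0596[EX]; j=1 S=72.8060 intr=17.4840 cont=18.0676 V=18.0676[hold]; j=2 S=91.0300 intr=0.0000 cont=6.6296 V=6.6296[hold]; j=3 S=113.8157 intr=0.0000 cont=1.1287 V=1.1287[hold]; j=4 S=142.3048 intr=0.0000 cont=0.0000 V=0.0000[hold]  S*(4)=58.2304
k=3: j=0 S=65.1116 intr=25.1784 cont=25.0117 V=25.1784[EX]; j=1 S=81.4096 intr=8.8804 cont=12.3471 V=12.3471[hold]; j=2 S=101.7872 intr=0.0000 cont=3.8888 V=3.8888[hold]; j=3 S=127.2656 intr=0.0000 cont=0.5675 V=0.5675[hold]  S*(3)=65.1116
k=2: j=0 S=72.8060 intr=17.4840 cont=18.7364 V=18.7364[hold]; j=1 S=91.0300 intr=0.0000 cont=8.1219 V=8.1219[hold]; j=2 S=113.8157 intr=0.0000 cont=2.2345 V=2.2345[hold]  S*(2)=-
k=1: j=0 S=81.4096 intr=8.8804 cont=13.4179 V=13.4179[hold]; j=1 S=101.7872 intr=0.0000 cont=5.1834 V=5.1834[hold]  S*(1)=-
k=0: j=0 S=91.0300 intr=0.0000 cont=9.2975 V=9.2975[hold]  S*(0)=-

price = 9.2975
boundary = - - - 65.1116 58.2304 65.1116 72.8060
tree:
9.2975
13.4179 5.1834
18.7364 8.1219 2.2345
25.1784 12.3471 3.8888 0.5675
32.0596 18.0676 6.6296 1.1287 0.0000
38.2136 25.1784 10.9883 2.2449 0.0000 0.0000
43.7173 32.0596 17.4840 4.4649 0.0000 0.0000 0.0000
48.6392 38.2136 25.1784 8.8804 0.0000 0.0000 0.0000 0.0000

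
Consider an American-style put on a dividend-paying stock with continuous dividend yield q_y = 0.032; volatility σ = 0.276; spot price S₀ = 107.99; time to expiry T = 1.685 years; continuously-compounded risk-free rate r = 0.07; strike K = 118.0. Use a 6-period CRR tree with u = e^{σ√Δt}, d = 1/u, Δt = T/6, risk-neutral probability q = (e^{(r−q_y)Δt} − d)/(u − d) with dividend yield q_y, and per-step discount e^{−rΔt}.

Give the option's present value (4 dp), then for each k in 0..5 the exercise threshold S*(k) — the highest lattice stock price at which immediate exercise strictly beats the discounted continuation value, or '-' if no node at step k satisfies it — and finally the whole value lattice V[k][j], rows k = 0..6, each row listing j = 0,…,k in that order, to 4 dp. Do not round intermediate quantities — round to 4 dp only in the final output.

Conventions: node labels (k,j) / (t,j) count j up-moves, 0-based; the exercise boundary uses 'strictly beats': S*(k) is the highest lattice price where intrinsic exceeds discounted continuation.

price = 18.0575
boundary = - - 80.6012 69.6338 80.6012 93.2959
tree:
18.0575
26.4456 10.3879
37.3988 16.5443 4.6450
48.3662 25.4513 8.2958 1.1793
57.8412 37.3988 14.5165 2.4056 0.0000
66.0269 48.3662 24.7041 4.9071 0.0000 0.0000
73.0989 57.8412 37.3988 10.0100 0.0000 0.0000 0.0000

params: Δt=0.28083 u=1.15750 d=0.86393 q=0.50005 e^(-rΔt)=0.98053
t_6 payoffs: 73.0989 57.8412 37.3988 10.0100 0.0000 0.0000 0.0000
t_5: node(5,0) S=51.9731 payoff=66.0269 vs cont=64.1949 → 66.0269 [stop]  node(5,1) S=69.6338 payoff=48.3662 vs cont=46.6921 → 48.3662 [stop]  node(5,2) S=93.2959 payoff=24.7041 vs cont=23.2417 → 24.7041 [stop]  node(5,3) S=124.9984 payoff=0.0000 vs cont=4.9071 → 4.9071 [wait]  node(5,4) S=167.4737 payoff=0.0000 vs cont=0.0000 → 0.0000 [wait]  node(5,5) S=224.3824 payoff=0.0000 vs cont=0.0000 → 0.0000 [wait]  ⇒ S*(5)=93.2959
t_4: node(4,0) S=60.1588 payoff=57.8412 vs cont=56.0824 → 57.8412 [stop]  node(4,1) S=80.6012 payoff=37.3988 vs cont=35.8229 → 37.3988 [stop]  node(4,2) S=107.9900 payoff=10.0100 vs cont=14.5165 → 14.5165 [wait]  node(4,3) S=144.6857 payoff=0.0000 vs cont=2.4056 → 2.4056 [wait]  node(4,4) S=193.8509 payoff=0.0000 vs cont=0.0000 → 0.0000 [wait]  ⇒ S*(4)=80.6012
t_3: node(3,0) S=69.6338 payoff=48.3662 vs cont=46.6921 → 48.3662 [stop]  node(3,1) S=93.2959 payoff=24.7041 vs cont=25.4513 → 25.4513 [wait]  node(3,2) S=124.9984 payoff=0.0000 vs cont=8.2958 → 8.2958 [wait]  node(3,3) S=167.4737 payoff=0.0000 vs cont=1.1793 → 1.1793 [wait]  ⇒ S*(3)=69.6338
t_2: node(2,0) S=80.6012 payoff=37.3988 vs cont=36.1893 → 37.3988 [stop]  node(2,1) S=107.9900 payoff=10.0100 vs cont=16.5443 → 16.5443 [wait]  node(2,2) S=144.6857 payoff=0.0000 vs cont=4.6450 → 4.6450 [wait]  ⇒ S*(2)=80.6012
t_1: node(1,0) S=93.2959 payoff=24.7041 vs cont=26.4456 → 26.4456 [wait]  node(1,1) S=124.9984 payoff=0.0000 vs cont=10.3879 → 10.3879 [wait]  ⇒ S*(1)=-
t_0: node(0,0) S=107.9900 payoff=10.0100 vs cont=18.0575 → 18.0575 [wait]  ⇒ S*(0)=-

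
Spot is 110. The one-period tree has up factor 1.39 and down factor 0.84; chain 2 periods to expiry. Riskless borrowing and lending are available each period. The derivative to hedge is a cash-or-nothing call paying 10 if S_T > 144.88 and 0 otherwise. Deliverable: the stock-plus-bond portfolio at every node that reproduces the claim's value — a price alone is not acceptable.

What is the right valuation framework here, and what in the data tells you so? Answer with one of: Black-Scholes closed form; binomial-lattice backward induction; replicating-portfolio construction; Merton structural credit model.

framework: replicating-portfolio construction

Key observation: what is demanded is not a single number but the (Δ, B) position at each node of the 1.39/0.84 tree starting at 110; constructing those positions is the replicating-portfolio method.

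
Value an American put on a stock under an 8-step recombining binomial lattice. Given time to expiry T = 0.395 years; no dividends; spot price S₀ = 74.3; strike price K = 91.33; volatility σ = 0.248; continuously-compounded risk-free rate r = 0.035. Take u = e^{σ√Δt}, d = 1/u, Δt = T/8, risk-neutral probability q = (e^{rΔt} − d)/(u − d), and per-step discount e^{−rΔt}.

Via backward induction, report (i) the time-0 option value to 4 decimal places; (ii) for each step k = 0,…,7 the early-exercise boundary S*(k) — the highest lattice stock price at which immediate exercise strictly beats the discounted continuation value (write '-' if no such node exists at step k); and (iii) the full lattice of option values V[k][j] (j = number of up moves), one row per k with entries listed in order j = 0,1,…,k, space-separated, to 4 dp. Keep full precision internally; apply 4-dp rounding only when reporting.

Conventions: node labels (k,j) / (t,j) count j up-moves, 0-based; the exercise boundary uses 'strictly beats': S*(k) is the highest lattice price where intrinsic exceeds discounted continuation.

price = 17.0713
boundary = - 70.3163 74.3000 70.3163 74.3000 78.5094 74.3000 78.5094
tree:
17.0713
21.0137 13.2177
24.7837 17.0300 9.4801
28.3517 21.0137 12.9784 6.0411
31.7283 24.7837 17.0300 9.0023 3.1232
34.9239 28.3517 21.0137 12.8206 5.2441 1.0293
37.9482 31.7283 24.7837 17.0300 8.4607 2.0701 0.0000
40.8103 34.9239 28.3517 21.0137 12.8206 4.1632 0.0000 0.0000
43.5190 37.9482 31.7283 24.7837 17.0300 8.3728 0.0000 0.0000 0.0000

params: Δt=0.04938 u=1.05665 d=0.94638 q=0.50191 e^(-rΔt)=0.99827
t_8 payoffs: 43.5190 37.9482 31.7283 24.7837 17.0300 8.3728 0.0000 0.0000 0.0000
t_7: node(7,0) S=50.5197 payoff=40.8103 vs cont=40.6526 → 40.8103 [stop]  node(7,1) S=56.4061 payoff=34.9239 vs cont=34.7662 → 34.9239 [stop]  node(7,2) S=62.9783 payoff=28.3517 vs cont=28.1940 → 28.3517 [stop]  node(7,3) S=70.3163 payoff=21.0137 vs cont=20.8560 → 21.0137 [stop]  node(7,4) S=78.5094 payoff=12.8206 vs cont=12.6630 → 12.8206 [stop]  node(7,5) S=87.6570 payoff=3.6730 vs cont=4.1632 → 4.1632 [wait]  node(7,6) S=97.8705 payoff=0.0000 vs cont=0.0000 → 0.0000 [wait]  node(7,7) S=109.2740 payoff=0.0000 vs cont=0.0000 → 0.0000 [wait]  ⇒ S*(7)=78.5094
t_6: node(6,0) S=53.3818 payoff=37.9482 vs cont=37.7905 → 37.9482 [stop]  node(6,1) S=59.6017 payoff=31.7283 vs cont=31.5706 → 31.7283 [stop]  node(6,2) S=66.5463 payoff=24.7837 vs cont=24.6260 → 24.7837 [stop]  node(6,3) S=74.3000 payoff=17.0300 vs cont=16.8723 → 17.0300 [stop]  node(6,4) S=82.9572 payoff=8.3728 vs cont=8.4607 → 8.4607 [wait]  node(6,5) S=92.6231 payoff=0.0000 vs cont=2.0701 → 2.0701 [wait]  node(6,6) S=103.4152 payoff=0.0000 vs cont=0.0000 → 0.0000 [wait]  ⇒ S*(6)=74.3000
t_5: node(5,0) S=56.4061 payoff=34.9239 vs cont=34.7662 → 34.9239 [stop]  node(5,1) S=62.9783 payoff=28.3517 vs cont=28.1940 → 28.3517 [stop]  node(5,2) S=70.3163 payoff=21.0137 vs cont=20.8560 → 21.0137 [stop]  node(5,3) S=78.5094 payoff=12.8206 vs cont=12.7070 → 12.8206 [stop]  node(5,4) S=87.6570 payoff=3.6730 vs cont=5.2441 → 5.2441 [wait]  node(5,5) S=97.8705 payoff=0.0000 vs cont=1.0293 → 1.0293 [wait]  ⇒ S*(5)=78.5094
t_4: node(4,0) S=59.6017 payoff=31.7283 vs cont=31.5706 → 31.7283 [stop]  node(4,1) S=66.5463 payoff=24.7837 vs cont=24.6260 → 24.7837 [stop]  node(4,2) S=74.3000 payoff=17.0300 vs cont=16.8723 → 17.0300 [stop]  node(4,3) S=82.9572 payoff=8.3728 vs cont=9.0023 → 9.0023 [wait]  node(4,4) S=92.6231 payoff=0.0000 vs cont=3.1232 → 3.1232 [wait]  ⇒ S*(4)=74.3000
t_3: node(3,0) S=62.9783 payoff=28.3517 vs cont=28.1940 → 28.3517 [stop]  node(3,1) S=70.3163 payoff=21.0137 vs cont=20.8560 → 21.0137 [stop]  node(3,2) S=78.5094 payoff=12.8206 vs cont=12.9784 → 12.9784 [wait]  node(3,3) S=87.6570 payoff=3.6730 vs cont=6.0411 → 6.0411 [wait]  ⇒ S*(3)=70.3163
t_2: node(2,0) S=66.5463 payoff=24.7837 vs cont=24.6260 → 24.7837 [stop]  node(2,1) S=74.3000 payoff=17.0300 vs cont=16.9513 → 17.0300 [stop]  node(2,2) S=82.9572 payoff=8.3728 vs cont=9.4801 → 9.4801 [wait]  ⇒ S*(2)=74.3000
t_1: node(1,0) S=70.3163 payoff=21.0137 vs cont=20.8560 → 21.0137 [stop]  node(1,1) S=78.5094 payoff=12.8206 vs cont=13.2177 → 13.2177 [wait]  ⇒ S*(1)=70.3163
t_0: node(0,0) S=74.3000 payoff=17.0300 vs cont=17.0713 → 17.0713 [wait]  ⇒ S*(0)=-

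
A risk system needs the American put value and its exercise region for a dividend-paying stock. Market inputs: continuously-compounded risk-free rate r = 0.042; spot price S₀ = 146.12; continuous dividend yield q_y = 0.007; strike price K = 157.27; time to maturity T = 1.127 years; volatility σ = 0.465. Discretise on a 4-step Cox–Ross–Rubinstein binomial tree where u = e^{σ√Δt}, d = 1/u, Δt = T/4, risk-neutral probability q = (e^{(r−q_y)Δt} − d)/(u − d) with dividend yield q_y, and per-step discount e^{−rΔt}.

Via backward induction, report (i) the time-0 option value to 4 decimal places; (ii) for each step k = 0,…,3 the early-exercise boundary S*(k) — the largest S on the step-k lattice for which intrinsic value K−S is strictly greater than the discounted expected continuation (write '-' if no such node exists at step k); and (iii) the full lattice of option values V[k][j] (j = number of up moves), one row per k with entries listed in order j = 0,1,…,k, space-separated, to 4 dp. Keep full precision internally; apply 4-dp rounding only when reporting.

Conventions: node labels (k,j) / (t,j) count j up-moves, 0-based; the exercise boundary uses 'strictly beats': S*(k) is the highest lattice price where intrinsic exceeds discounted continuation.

price = 32.6510
boundary = - - 89.1913 114.1605
tree:
32.6510
48.1101 15.2396
68.0787 25.7736 3.1932
87.5867 43.1095 5.9669 0.0000
102.8279 68.0787 11.1500 0.0000 0.0000

Δt=0.28175, u=1.27995, d=0.78128, q=0.45848, disc=e^(-rΔt)=0.98824
k=4 terminal: V=max(K-S,0) → 102.8279 68.0787 11.1500 0.0000 0.0000
k=3: j=0 S=69.6833 intr=87.5867 cont=85.8739 V=87.5867[EX]; j=1 S=114.1605 intr=43.1095 cont=41.4843 V=43.1095[EX]; j=2 S=187.0266 intr=0.0000 cont=5.9669 V=5.9669[hold]; j=3 S=306.4014 intr=0.0000 cont=0.0000 V=0.0000[hold]  S*(3)=114.1605
k=2: j=0 S=89.1913 intr=68.0787 cont=66.4044 V=68.0787[EX]; j=1 S=146.1200 intr=11.1500 cont=25.7736 V=25.7736[hold]; j=2 S=239.3851 intr=0.0000 cont=3.1932 V=3.1932[hold]  S*(2)=89.1913
k=1: j=0 S=114.1605 intr=43.1095 cont=48.1101 V=48.1101[hold]; j=1 S=187.0266 intr=0.0000 cont=15.2396 V=15.2396[hold]  S*(1)=-
k=0: j=0 S=146.1200 intr=11.1500 cont=32.6510 V=32.6510[hold]  S*(0)=-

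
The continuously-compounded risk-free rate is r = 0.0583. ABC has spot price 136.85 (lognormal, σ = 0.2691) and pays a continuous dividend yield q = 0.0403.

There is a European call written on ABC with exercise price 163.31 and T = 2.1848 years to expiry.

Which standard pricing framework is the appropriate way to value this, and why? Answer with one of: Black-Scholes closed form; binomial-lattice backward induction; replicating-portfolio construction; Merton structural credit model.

Key observation: with ABC following a GBM at constant σ and r, the European call struck at 163.31 prices in closed form — nothing here needs a stepwise model or a balance sheet.

framework: Black-Scholes closed form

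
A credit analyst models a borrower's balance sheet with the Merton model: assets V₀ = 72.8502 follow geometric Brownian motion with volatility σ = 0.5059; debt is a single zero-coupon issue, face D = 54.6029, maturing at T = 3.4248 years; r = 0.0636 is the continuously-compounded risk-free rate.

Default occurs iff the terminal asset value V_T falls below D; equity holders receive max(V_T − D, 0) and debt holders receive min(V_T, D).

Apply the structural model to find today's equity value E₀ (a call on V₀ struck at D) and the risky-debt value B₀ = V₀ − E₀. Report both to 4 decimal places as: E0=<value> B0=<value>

Work the structural quantities from V₀ = 72.8502 against face 54.6029:
d₁ = [ln(V₀/D) + (r + σ²/2)T] / (σ√T)
   = [ln(72.8502/54.6029) + (0.0636 + 0.5·0.5059²)·3.4248] / (0.5059·√3.4248)
   = [0.288318 + 0.656080] / 0.936229 = 1.008725
d₂ = d₁ − σ√T = 1.008725 − 0.936229 = 0.072496
N(d₁) = 0.843447,  N(d₂) = 0.528896,  e^(−rT) = 0.804272
E₀ = V₀·N(d₁) − D·e^(−rT)·N(d₂)
   = 72.8502·0.843447 − 54.6029·0.804272·0.528896 = 38.218465
B₀ = V₀ − E₀ = 72.8502 − 38.218465 = 34.631735

E0=38.2185 B0=34.6317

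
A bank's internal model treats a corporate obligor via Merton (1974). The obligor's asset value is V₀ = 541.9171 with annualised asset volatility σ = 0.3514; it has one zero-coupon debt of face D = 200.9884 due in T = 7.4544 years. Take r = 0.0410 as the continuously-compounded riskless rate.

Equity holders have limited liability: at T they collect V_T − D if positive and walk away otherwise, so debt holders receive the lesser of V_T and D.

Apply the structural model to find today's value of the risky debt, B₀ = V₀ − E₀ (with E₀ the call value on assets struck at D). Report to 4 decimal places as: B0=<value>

B0=137.8555

Work the structural quantities from V₀ = 541.9171 against face 200.9884:
d₁ = [ln(V₀/D) + (r + σ²/2)T] / (σ√T)
   = [ln(541.9171/200.9884) + (0.0410 + 0.5·0.3514²)·7.4544] / (0.3514·√7.4544)
   = [0.991866 + 0.765872] / 0.959419 = 1.832087
d₂ = d₁ − σ√T = 1.832087 − 0.959419 = 0.872668
N(d₁) = 0.966531,  N(d₂) = 0.808578,  e^(−rT) = 0.736659
E₀ = V₀·N(d₁) − D·e^(−rT)·N(d₂)
   = 541.9171·0.966531 − 200.9884·0.736659·0.808578 = 404.061575
B₀ = V₀ − E₀ = 541.9171 − 404.061575 = 137.855525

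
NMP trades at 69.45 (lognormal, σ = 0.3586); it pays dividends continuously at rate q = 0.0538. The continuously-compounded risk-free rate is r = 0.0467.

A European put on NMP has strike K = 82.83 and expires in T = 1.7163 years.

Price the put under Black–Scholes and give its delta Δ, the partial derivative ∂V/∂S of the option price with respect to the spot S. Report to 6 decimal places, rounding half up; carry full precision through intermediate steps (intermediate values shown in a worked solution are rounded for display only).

price = 20.548776
Δ = -0.516029

σ√T = 0.3586·√1.7163 = 0.469793
d₁ = (ln(S/K) + (r−q+σ²/2)T) / (σ√T) = (ln(69.45/82.83) + (0.0467−0.0538+0.3586²/2)·1.7163) / 0.469793 = (-0.176183 + 0.098167) / 0.469793 = -0.166065
d₂ = d₁ − σ√T = -0.166065 − 0.469793 = -0.635858
e^{−rT} = 0.922977
e^{−qT} = 0.911798
N(−d₁) = 0.565947,  N(−d₂) = 0.737566
Put price V = K·e^{−rT}·N(−d₂) − S·e^{−qT}·N(−d₁) = 56.387006 − 35.838231 = 20.548776
Δ = −e^{−qT}·N(−d₁) = -0.516029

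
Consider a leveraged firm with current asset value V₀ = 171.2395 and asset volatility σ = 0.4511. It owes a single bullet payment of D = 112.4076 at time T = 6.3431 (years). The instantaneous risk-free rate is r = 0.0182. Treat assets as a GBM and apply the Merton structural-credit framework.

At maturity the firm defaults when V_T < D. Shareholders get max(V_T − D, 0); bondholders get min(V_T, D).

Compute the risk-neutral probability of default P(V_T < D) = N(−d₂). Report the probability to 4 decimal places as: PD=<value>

Work the structural quantities from V₀ = 171.2395 against face 112.4076:
d₁ = [ln(V₀/D) + (r + σ²/2)T] / (σ√T)
   = [ln(171.2395/112.4076) + (0.0182 + 0.5·0.4511²)·6.3431] / (0.4511·√6.3431)
   = [0.420932 + 0.760827] / 1.136118 = 1.040172
d₂ = d₁ − σ√T = 1.040172 − 1.136118 = -0.095946
risk-neutral PD = N(−d₂) = N(0.095946) = 0.538218

PD=0.5382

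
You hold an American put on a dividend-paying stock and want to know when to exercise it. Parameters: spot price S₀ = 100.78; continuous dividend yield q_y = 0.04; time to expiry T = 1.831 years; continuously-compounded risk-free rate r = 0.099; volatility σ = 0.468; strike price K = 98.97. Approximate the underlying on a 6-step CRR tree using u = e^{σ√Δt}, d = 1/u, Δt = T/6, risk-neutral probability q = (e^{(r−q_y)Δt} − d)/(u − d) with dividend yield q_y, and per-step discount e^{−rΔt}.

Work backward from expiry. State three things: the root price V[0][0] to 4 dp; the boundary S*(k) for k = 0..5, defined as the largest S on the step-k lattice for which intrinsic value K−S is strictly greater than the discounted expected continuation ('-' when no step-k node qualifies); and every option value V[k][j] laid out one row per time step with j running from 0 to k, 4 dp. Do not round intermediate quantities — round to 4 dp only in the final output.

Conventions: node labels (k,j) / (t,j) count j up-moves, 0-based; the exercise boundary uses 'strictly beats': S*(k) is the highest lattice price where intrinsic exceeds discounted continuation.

params: Δt=0.30517 u=1.29503 d=0.77218 q=0.47047 e^(-rΔt)=0.97024
t_6 payoffs: 77.6051 63.1391 38.8781 0.0000 0.0000 0.0000 0.0000
t_5: node(5,0) S=27.6681 payoff=71.3019 vs cont=68.6923 → 71.3019 [stop]  node(5,1) S=46.4021 payoff=52.5679 vs cont=50.1856 → 52.5679 [stop]  node(5,2) S=77.8207 payoff=21.1493 vs cont=19.9743 → 21.1493 [stop]  node(5,3) S=130.5129 payoff=0.0000 vs cont=0.0000 → 0.0000 [wait]  node(5,4) S=218.8827 payoff=0.0000 vs cont=0.0000 → 0.0000 [wait]  node(5,5) S=367.0875 payoff=0.0000 vs cont=0.0000 → 0.0000 [wait]  ⇒ S*(5)=77.8207
t_4: node(4,0) S=35.8309 payoff=63.1391 vs cont=60.6285 → 63.1391 [stop]  node(4,1) S=60.0919 payoff=38.8781 vs cont=36.6618 → 38.8781 [stop]  node(4,2) S=100.7800 payoff=0.0000 vs cont=10.8658 → 10.8658 [wait]  node(4,3) S=169.0178 payoff=0.0000 vs cont=0.0000 → 0.0000 [wait]  node(4,4) S=283.4592 payoff=0.0000 vs cont=0.0000 → 0.0000 [wait]  ⇒ S*(4)=60.0919
t_3: node(3,0) S=46.4021 payoff=52.5679 vs cont=50.1856 → 52.5679 [stop]  node(3,1) S=77.8207 payoff=21.1493 vs cont=24.9343 → 24.9343 [wait]  node(3,2) S=130.5129 payoff=0.0000 vs cont=5.5825 → 5.5825 [wait]  node(3,3) S=218.8827 payoff=0.0000 vs cont=0.0000 → 0.0000 [wait]  ⇒ S*(3)=46.4021
t_2: node(2,0) S=60.0919 payoff=38.8781 vs cont=38.3895 → 38.8781 [stop]  node(2,1) S=100.7800 payoff=0.0000 vs cont=15.3587 → 15.3587 [wait]  node(2,2) S=169.0178 payoff=0.0000 vs cont=2.8681 → 2.8681 [wait]  ⇒ S*(2)=60.0919
t_1: node(1,0) S=77.8207 payoff=21.1493 vs cont=26.9851 → 26.9851 [wait]  node(1,1) S=130.5129 payoff=0.0000 vs cont=9.2000 → 9.2000 [wait]  ⇒ S*(1)=-
t_0: node(0,0) S=100.7800 payoff=0.0000 vs cont=18.0637 → 18.0637 [wait]  ⇒ S*(0)=-

price = 18.0637
boundary = - - 60.0919 46.4021 60.0919 77.8207
tree:
18.0637
26.9851 9.2000
38.8781 15.3587 2.8681
52.5679 24.9343 5.5825 0.0000
63.1391 38.8781 10.8658 0.0000 0.0000
71.3019 52.5679 21.1493 0.0000 0.0000 0.0000
77.6051 63.1391 38.8781 0.0000 0.0000 0.0000 0.0000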